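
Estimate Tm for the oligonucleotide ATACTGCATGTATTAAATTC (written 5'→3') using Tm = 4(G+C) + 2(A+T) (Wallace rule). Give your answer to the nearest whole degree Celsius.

50°C

Base counts: A=7, T=8, G=2, C=3 (length 20).
Tm = 2·(7+8) + 4·(2+3) = 2·15 + 4·5 = 30 + 20 = 50°C.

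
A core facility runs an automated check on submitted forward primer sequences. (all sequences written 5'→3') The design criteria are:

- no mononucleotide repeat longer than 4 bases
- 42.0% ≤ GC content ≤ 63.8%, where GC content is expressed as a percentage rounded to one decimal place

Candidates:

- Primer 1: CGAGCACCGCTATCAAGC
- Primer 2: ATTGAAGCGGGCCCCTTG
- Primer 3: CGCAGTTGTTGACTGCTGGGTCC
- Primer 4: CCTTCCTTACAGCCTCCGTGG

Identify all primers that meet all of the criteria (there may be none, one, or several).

Primer 1 (18 nt, A=5 T=2 G=4 C=7): longest run = 2 ✓; GC 11/18 = 61.1% ✓ — passes.
Primer 2 (18 nt, A=3 T=4 G=6 C=5): longest run = 4 ✓; GC 11/18 = 61.1% ✓ — passes.
Primer 3 (23 nt, A=2 T=7 G=8 C=6): longest run = 3 ✓; GC 14/23 = 60.9% ✓ — passes.
Primer 4 (21 nt, A=2 T=6 G=4 C=9): longest run = 2 ✓; GC 13/21 = 61.9% ✓ — passes.

Primer 1, Primer 2, Primer 3 and Primer 4.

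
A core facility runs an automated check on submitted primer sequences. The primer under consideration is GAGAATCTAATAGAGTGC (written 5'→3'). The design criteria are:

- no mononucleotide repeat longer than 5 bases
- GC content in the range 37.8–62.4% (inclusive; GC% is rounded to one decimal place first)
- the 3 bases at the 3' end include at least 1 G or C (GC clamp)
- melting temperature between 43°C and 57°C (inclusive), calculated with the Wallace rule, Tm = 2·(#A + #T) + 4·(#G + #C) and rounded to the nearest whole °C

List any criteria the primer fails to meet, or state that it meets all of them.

Meets all criteria.

Base counts: A=7, T=4, G=5, C=2 (length 18).
homopolymer run: longest run = 2 ✓
GC content: GC 7/18 = 38.9% ✓
GC clamp: 3' end TGC has 2 G/C ✓
Tm: Tm = 2·11 + 4·7 = 50°C ✓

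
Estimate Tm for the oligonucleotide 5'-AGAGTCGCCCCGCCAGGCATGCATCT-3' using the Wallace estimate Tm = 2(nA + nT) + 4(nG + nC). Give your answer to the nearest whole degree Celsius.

86°C

Base counts: A=5, T=4, G=7, C=10 (length 26).
Tm = 2·(5+4) + 4·(7+10) = 2·9 + 4·17 = 18 + 68 = 86°C.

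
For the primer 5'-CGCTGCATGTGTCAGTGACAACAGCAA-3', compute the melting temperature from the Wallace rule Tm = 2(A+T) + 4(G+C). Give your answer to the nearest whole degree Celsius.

82°C

Base counts: A=8, T=5, G=7, C=7 (length 27).
Tm = 2·(8+5) + 4·(7+7) = 2·13 + 4·14 = 26 + 56 = 82°C.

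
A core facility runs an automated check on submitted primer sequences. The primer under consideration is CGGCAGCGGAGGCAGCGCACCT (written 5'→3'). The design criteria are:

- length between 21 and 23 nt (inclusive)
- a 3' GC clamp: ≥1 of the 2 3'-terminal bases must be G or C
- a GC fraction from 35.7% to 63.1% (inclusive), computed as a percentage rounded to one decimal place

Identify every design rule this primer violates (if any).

Base counts: A=4, T=1, G=9, C=8 (length 22).
length: length 22 ✓
GC clamp: 3' end CT has 1 G/C ✓
GC content: GC 17/22 = 77.3%, outside 35.7–63.1% ✗

Fails: GC content.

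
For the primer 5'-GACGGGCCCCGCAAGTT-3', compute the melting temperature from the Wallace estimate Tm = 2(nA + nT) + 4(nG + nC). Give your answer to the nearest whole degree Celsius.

Base counts: A=3, T=2, G=6, C=6 (length 17).
Tm = 2·(3+2) + 4·(6+6) = 2·5 + 4·12 = 10 + 48 = 58°C.

58°C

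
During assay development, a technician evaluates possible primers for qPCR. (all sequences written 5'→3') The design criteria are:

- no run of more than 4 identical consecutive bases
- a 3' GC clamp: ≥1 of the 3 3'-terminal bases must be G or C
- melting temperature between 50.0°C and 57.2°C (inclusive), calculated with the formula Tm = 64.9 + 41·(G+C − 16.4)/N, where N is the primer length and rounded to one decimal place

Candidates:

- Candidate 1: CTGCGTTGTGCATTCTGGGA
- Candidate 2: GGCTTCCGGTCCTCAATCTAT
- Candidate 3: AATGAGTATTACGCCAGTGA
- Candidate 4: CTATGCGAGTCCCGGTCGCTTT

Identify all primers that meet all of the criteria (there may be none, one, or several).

Candidate 1 only.

Candidate 1 (20 nt, A=2 T=7 G=7 C=4): longest run = 3 ✓; 3' end GGA has 2 G/C ✓; Tm = 64.9 + 41·(11 − 16.4)/20 = 53.8°C ✓ — passes.
Candidate 2 (21 nt, A=3 T=7 G=4 C=7): longest run = 2 ✓; 3' end TAT has 0 G/C, need ≥1 ✗; Tm = 64.9 + 41·(11 − 16.4)/21 = 54.4°C ✓ — fails.
Candidate 3 (20 nt, A=7 T=5 G=5 C=3): longest run = 2 ✓; 3' end TGA has 1 G/C ✓; Tm = 64.9 + 41·(8 − 16.4)/20 = 47.7°C, outside 50.0–57.2°C ✗ — fails.
Candidate 4 (22 nt, A=2 T=7 G=6 C=7): longest run = 3 ✓; 3' end TTT has 0 G/C, need ≥1 ✗; Tm = 64.9 + 41·(13 − 16.4)/22 = 58.6°C, outside 50.0–57.2°C ✗ — fails.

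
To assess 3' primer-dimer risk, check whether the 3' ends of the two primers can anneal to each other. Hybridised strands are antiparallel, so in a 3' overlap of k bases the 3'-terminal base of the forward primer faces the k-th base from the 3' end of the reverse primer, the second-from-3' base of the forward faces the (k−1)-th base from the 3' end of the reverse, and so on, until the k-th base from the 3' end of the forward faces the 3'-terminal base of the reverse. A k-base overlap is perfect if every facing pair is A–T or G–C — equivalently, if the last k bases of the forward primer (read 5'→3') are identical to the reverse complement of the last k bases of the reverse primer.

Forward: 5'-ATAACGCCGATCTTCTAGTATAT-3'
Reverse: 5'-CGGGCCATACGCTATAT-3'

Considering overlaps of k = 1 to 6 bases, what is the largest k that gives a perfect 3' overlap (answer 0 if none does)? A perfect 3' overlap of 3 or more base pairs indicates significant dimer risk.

Longest perfect overlap: 4 complementary base pairs; significant dimer risk (threshold 3).

Last 6 bases (5'→3') — forward …GTATAT, reverse …CTATAT.
Reverse complement of the reverse primer's last 6 bases: ATATAG; its first k bases are the reverse complement of the reverse primer's last k bases, so a perfect k-base overlap needs the forward primer's last k bases to equal them.
Comparing (forward last k vs required): k=1: T vs A ✗; k=2: AT vs AT ✓; k=3: TAT vs ATA ✗; k=4: ATAT vs ATAT ✓; k=5: TATAT vs ATATA ✗; k=6: GTATAT vs ATATAG ✗.
Perfect overlaps at k = 2, 4; the largest is 4.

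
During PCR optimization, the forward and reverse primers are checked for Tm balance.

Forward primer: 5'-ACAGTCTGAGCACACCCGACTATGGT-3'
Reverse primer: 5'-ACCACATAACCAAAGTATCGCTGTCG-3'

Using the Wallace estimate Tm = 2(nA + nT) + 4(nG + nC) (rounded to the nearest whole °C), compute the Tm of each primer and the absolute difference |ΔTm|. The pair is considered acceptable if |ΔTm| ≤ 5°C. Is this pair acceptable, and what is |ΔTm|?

Forward: A=7 T=5 G=6 C=8 → Tm = 2·12 + 4·14 = 80°C.
Reverse: A=9 T=5 G=4 C=8 → Tm = 2·14 + 4·12 = 76°C.
|ΔTm| = |80 − 76| = 4°C, ≤ 5°C.

|ΔTm| = 4°C; the pair is acceptable.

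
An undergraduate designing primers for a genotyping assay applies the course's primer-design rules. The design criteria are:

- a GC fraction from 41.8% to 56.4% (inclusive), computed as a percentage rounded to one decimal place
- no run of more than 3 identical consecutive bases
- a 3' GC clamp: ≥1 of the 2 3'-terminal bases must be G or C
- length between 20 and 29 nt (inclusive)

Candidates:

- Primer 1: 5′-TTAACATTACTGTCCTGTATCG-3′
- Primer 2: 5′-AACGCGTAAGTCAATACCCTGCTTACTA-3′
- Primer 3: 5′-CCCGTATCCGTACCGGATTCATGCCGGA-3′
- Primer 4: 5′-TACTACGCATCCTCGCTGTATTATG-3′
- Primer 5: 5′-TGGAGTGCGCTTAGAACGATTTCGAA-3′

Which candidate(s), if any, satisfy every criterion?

Primer 1 (22 nt, A=5 T=9 G=3 C=5): GC 8/22 = 36.4%, outside 41.8–56.4% ✗; longest run = 2 ✓; 3' end CG has 2 G/C ✓; length 22 ✓ — fails.
Primer 2 (28 nt, A=9 T=7 G=4 C=8): GC 12/28 = 42.9% ✓; longest run = 3 ✓; 3' end TA has 0 G/C, need ≥1 ✗; length 28 ✓ — fails.
Primer 3 (28 nt, A=5 T=6 G=7 C=10): GC 17/28 = 60.7%, outside 41.8–56.4% ✗; longest run = 3 ✓; 3' end GA has 1 G/C ✓; length 28 ✓ — fails.
Primer 4 (25 nt, A=5 T=9 G=4 C=7): GC 11/25 = 44.0% ✓; longest run = 2 ✓; 3' end TG has 1 G/C ✓; length 25 ✓ — passes.
Primer 5 (26 nt, A=7 T=7 G=8 C=4): GC 12/26 = 46.2% ✓; longest run = 3 ✓; 3' end AA has 0 G/C, need ≥1 ✗; length 26 ✓ — fails.

Primer 4 only.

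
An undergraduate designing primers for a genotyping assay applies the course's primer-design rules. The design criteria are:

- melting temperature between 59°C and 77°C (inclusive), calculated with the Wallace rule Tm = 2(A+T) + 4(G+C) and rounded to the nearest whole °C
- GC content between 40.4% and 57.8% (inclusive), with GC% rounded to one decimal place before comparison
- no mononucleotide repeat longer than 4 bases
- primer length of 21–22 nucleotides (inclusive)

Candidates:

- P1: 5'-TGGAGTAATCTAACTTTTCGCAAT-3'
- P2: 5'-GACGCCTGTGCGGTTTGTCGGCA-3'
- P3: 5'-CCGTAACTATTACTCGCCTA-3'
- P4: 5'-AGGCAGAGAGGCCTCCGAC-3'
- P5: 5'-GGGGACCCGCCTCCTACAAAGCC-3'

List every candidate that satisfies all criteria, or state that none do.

P1 (24 nt, A=7 T=9 G=4 C=4): Tm = 2·16 + 4·8 = 64°C ✓; GC 8/24 = 33.3%, outside 40.4–57.8% ✗; longest run = 4 ✓; length 24, outside 21–22 ✗ — fails.
P2 (23 nt, A=2 T=6 G=9 C=6): Tm = 2·8 + 4·15 = 76°C ✓; GC 15/23 = 65.2%, outside 40.4–57.8% ✗; longest run = 3 ✓; length 23, outside 21–22 ✗ — fails.
P3 (20 nt, A=5 T=6 G=2 C=7): Tm = 2·11 + 4·9 = 58°C, outside 59–77°C ✗; GC 9/20 = 45.0% ✓; longest run = 2 ✓; length 20, outside 21–22 ✗ — fails.
P4 (19 nt, A=5 T=1 G=7 C=6): Tm = 2·6 + 4·13 = 64°C ✓; GC 13/19 = 68.4%, outside 40.4–57.8% ✗; longest run = 2 ✓; length 19, outside 21–22 ✗ — fails.
P5 (23 nt, A=5 T=2 G=6 C=10): Tm = 2·7 + 4·16 = 78°C, outside 59–77°C ✗; GC 16/23 = 69.6%, outside 40.4–57.8% ✗; longest run = 4 ✓; length 23, outside 21–22 ✗ — fails.

None of the candidates satisfy all criteria.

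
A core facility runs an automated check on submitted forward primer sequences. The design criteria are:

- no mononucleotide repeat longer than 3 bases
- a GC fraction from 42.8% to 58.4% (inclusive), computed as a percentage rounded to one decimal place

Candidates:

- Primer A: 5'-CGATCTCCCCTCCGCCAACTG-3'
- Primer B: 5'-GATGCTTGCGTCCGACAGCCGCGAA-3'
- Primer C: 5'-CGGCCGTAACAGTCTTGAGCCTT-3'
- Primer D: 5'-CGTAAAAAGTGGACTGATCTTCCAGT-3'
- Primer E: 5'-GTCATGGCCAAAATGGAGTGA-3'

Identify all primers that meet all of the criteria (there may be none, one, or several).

Primer A (21 nt, A=3 T=4 G=3 C=11): longest run = 4, exceeds 3 ✗; GC 14/21 = 66.7%, outside 42.8–58.4% ✗ — fails.
Primer B (25 nt, A=5 T=4 G=8 C=8): longest run = 2 ✓; GC 16/25 = 64.0%, outside 42.8–58.4% ✗ — fails.
Primer C (23 nt, A=4 T=6 G=6 C=7): longest run = 2 ✓; GC 13/23 = 56.5% ✓ — passes.
Primer D (26 nt, A=8 T=7 G=6 C=5): longest run = 5, exceeds 3 ✗; GC 11/26 = 42.3%, outside 42.8–58.4% ✗ — fails.
Primer E (21 nt, A=7 T=4 G=7 C=3): longest run = 4, exceeds 3 ✗; GC 10/21 = 47.6% ✓ — fails.

Primer C only.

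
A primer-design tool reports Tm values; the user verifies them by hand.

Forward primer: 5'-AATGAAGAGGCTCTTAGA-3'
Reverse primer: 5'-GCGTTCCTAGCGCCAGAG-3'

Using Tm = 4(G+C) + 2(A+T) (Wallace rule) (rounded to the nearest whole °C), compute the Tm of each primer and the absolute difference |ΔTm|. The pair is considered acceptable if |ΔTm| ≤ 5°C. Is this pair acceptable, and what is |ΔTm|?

|ΔTm| = 10°C; the pair is not acceptable.

Forward: A=7 T=4 G=5 C=2 → Tm = 2·11 + 4·7 = 50°C.
Reverse: A=3 T=3 G=6 C=6 → Tm = 2·6 + 4·12 = 60°C.
|ΔTm| = |50 − 60| = 10°C, > 5°C.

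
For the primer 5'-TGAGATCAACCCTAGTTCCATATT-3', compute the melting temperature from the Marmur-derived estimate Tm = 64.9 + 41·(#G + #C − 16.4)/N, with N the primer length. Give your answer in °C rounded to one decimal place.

Base counts: A=7, T=8, G=3, C=6; G+C = 9, N = 24.
Tm = 64.9 + 41·(9 − 16.4)/24 = 64.9 + -303.40/24 = 52.3°C.

52.3°C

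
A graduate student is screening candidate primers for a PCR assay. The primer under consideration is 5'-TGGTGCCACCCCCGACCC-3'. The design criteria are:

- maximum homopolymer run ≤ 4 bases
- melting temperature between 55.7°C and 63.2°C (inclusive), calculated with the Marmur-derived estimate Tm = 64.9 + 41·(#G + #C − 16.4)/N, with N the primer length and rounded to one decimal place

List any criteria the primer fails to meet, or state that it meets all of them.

Fails: homopolymer run.

Base counts: A=2, T=2, G=4, C=10 (length 18).
homopolymer run: longest run = 5, exceeds 4 ✗
Tm: Tm = 64.9 + 41·(14 − 16.4)/18 = 59.4°C ✓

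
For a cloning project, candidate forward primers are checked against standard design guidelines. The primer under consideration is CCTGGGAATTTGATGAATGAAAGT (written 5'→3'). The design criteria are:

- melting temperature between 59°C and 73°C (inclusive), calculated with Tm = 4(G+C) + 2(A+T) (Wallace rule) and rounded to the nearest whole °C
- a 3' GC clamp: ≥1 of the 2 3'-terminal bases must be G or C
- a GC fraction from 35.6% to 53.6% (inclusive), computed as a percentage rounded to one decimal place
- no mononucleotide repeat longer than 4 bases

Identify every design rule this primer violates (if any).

Meets all criteria.

Base counts: A=8, T=7, G=7, C=2 (length 24).
Tm: Tm = 2·15 + 4·9 = 66°C ✓
GC clamp: 3' end GT has 1 G/C ✓
GC content: GC 9/24 = 37.5% ✓
homopolymer run: longest run = 3 ✓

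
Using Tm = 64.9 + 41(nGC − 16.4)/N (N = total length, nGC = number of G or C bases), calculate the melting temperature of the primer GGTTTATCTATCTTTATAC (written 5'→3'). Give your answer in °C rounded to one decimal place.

40.3°C

Base counts: A=4, T=10, G=2, C=3; G+C = 5, N = 19.
Tm = 64.9 + 41·(5 − 16.4)/19 = 64.9 + -467.40/19 = 40.3°C.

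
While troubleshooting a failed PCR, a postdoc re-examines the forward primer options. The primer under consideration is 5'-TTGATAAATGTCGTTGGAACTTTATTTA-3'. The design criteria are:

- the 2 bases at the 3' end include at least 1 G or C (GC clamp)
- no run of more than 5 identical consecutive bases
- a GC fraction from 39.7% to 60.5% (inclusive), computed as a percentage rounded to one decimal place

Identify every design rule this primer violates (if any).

Base counts: A=8, T=13, G=5, C=2 (length 28).
GC clamp: 3' end TA has 0 G/C, need ≥1 ✗
homopolymer run: longest run = 3 ✓
GC content: GC 7/28 = 25.0%, outside 39.7–60.5% ✗

Fails: GC clamp, GC content.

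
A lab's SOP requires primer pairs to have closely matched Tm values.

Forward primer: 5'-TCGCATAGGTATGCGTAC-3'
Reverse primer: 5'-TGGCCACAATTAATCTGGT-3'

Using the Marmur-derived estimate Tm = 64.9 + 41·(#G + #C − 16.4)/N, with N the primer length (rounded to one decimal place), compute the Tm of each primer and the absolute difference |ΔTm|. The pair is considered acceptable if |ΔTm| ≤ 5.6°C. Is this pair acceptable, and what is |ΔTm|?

Forward: G+C = 9, N = 18 → Tm = 64.9 + 41·(9 − 16.4)/18 = 48.0°C.
Reverse: G+C = 8, N = 19 → Tm = 64.9 + 41·(8 − 16.4)/19 = 46.8°C.
|ΔTm| = |48.0 − 46.8| = 1.2°C, ≤ 5.6°C.

|ΔTm| = 1.2°C; the pair is acceptable.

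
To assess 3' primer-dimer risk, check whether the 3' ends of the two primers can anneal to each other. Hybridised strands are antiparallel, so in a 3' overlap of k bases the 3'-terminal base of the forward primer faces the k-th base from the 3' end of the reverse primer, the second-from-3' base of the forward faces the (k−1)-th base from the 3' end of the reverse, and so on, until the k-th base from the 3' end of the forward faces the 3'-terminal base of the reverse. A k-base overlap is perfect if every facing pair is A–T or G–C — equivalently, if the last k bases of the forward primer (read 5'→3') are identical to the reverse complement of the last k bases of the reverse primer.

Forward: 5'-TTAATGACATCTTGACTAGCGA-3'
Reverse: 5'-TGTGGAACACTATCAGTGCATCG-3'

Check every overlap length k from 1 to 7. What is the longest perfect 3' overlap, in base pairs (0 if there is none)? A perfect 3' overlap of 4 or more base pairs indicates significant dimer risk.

Longest perfect overlap: 3 complementary base pairs; below the dimer-risk threshold (threshold 4).

Last 7 bases (5'→3') — forward …CTAGCGA, reverse …TGCATCG.
Reverse complement of the reverse primer's last 7 bases: CGATGCA; its first k bases are the reverse complement of the reverse primer's last k bases, so a perfect k-base overlap needs the forward primer's last k bases to equal them.
Comparing (forward last k vs required): k=1: A vs C ✗; k=2: GA vs CG ✗; k=3: CGA vs CGA ✓; k=4: GCGA vs CGAT ✗; k=5: AGCGA vs CGATG ✗; k=6: TAGCGA vs CGATGC ✗; k=7: CTAGCGA vs CGATGCA ✗.
Only k = 3 is perfect, so the longest perfect 3' overlap is 3.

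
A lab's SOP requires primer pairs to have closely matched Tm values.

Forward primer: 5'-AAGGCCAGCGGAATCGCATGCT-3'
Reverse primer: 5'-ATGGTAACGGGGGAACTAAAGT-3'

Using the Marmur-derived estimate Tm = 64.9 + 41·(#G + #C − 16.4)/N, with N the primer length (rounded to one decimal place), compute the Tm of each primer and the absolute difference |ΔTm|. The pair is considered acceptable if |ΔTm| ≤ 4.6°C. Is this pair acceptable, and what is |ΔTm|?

Forward: G+C = 13, N = 22 → Tm = 64.9 + 41·(13 − 16.4)/22 = 58.6°C.
Reverse: G+C = 10, N = 22 → Tm = 64.9 + 41·(10 − 16.4)/22 = 53.0°C.
|ΔTm| = |58.6 − 53.0| = 5.6°C, > 4.6°C.

|ΔTm| = 5.6°C; the pair is not acceptable.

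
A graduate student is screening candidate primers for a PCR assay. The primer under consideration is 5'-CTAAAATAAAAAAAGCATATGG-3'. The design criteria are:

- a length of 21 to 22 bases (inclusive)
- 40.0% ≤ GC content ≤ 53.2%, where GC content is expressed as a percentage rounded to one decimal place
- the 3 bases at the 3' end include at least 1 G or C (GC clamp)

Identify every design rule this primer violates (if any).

Fails: GC content.

Base counts: A=13, T=4, G=3, C=2 (length 22).
length: length 22 ✓
GC content: GC 5/22 = 22.7%, outside 40.0–53.2% ✗
GC clamp: 3' end TGG has 2 G/C ✓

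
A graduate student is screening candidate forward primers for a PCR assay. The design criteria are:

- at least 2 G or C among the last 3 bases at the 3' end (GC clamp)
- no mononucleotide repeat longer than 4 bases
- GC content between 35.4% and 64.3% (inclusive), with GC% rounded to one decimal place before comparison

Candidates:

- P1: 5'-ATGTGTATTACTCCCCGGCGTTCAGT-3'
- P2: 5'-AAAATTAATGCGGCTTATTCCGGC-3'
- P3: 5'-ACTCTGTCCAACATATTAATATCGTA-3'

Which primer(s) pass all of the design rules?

P2 only.

P1 (26 nt, A=4 T=9 G=6 C=7): 3' end AGT has 1 G/C, need ≥2 ✗; longest run = 4 ✓; GC 13/26 = 50.0% ✓ — fails.
P2 (24 nt, A=7 T=7 G=5 C=5): 3' end GGC has 3 G/C ✓; longest run = 4 ✓; GC 10/24 = 41.7% ✓ — passes.
P3 (26 nt, A=9 T=9 G=2 C=6): 3' end GTA has 1 G/C, need ≥2 ✗; longest run = 2 ✓; GC 8/26 = 30.8%, outside 35.4–64.3% ✗ — fails.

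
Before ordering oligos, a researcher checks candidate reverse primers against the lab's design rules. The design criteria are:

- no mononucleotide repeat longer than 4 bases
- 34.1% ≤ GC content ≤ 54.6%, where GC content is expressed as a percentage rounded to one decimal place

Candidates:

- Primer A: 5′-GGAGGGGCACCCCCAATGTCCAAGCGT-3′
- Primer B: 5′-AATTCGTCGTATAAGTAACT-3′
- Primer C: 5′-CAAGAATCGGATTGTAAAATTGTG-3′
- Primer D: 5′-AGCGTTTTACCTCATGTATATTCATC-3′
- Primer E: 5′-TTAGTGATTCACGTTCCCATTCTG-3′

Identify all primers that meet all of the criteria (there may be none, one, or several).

Primer D and Primer E.

Primer A (27 nt, A=6 T=3 G=9 C=9): longest run = 5, exceeds 4 ✗; GC 18/27 = 66.7%, outside 34.1–54.6% ✗ — fails.
Primer B (20 nt, A=7 T=7 G=3 C=3): longest run = 2 ✓; GC 6/20 = 30.0%, outside 34.1–54.6% ✗ — fails.
Primer C (24 nt, A=9 T=7 G=6 C=2): longest run = 4 ✓; GC 8/24 = 33.3%, outside 34.1–54.6% ✗ — fails.
Primer D (26 nt, A=6 T=11 G=3 C=6): longest run = 4 ✓; GC 9/26 = 34.6% ✓ — passes.
Primer E (24 nt, A=4 T=10 G=4 C=6): longest run = 3 ✓; GC 10/24 = 41.7% ✓ — passes.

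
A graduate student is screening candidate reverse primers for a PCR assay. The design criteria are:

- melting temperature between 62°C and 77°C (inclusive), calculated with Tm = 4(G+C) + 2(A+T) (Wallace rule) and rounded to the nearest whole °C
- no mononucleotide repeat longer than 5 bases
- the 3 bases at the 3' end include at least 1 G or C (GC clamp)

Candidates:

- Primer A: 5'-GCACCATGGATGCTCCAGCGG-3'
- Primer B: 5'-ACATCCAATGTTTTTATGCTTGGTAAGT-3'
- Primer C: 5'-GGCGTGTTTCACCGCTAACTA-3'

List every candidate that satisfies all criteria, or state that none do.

Primer A, Primer B and Primer C.

Primer A (21 nt, A=4 T=3 G=7 C=7): Tm = 2·7 + 4·14 = 70°C ✓; longest run = 2 ✓; 3' end CGG has 3 G/C ✓ — passes.
Primer B (28 nt, A=7 T=12 G=5 C=4): Tm = 2·19 + 4·9 = 74°C ✓; longest run = 5 ✓; 3' end AGT has 1 G/C ✓ — passes.
Primer C (21 nt, A=4 T=6 G=5 C=6): Tm = 2·10 + 4·11 = 64°C ✓; longest run = 3 ✓; 3' end CTA has 1 G/C ✓ — passes.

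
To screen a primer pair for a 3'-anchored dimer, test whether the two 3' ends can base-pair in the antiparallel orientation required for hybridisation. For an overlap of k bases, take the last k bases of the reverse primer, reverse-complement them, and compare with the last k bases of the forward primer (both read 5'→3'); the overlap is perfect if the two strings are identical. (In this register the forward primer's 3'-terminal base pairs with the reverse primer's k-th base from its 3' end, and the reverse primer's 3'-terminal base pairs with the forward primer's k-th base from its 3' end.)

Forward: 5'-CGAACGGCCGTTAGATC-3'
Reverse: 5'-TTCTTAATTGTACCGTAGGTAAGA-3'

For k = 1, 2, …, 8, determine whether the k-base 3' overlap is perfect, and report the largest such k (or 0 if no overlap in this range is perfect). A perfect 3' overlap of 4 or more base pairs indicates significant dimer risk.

Longest perfect overlap: 2 complementary base pairs; below the dimer-risk threshold (threshold 4).

Last 8 bases (5'→3') — forward …GTTAGATC, reverse …AGGTAAGA.
Reverse complement of the reverse primer's last 8 bases: TCTTACCT; its first k bases are the reverse complement of the reverse primer's last k bases, so a perfect k-base overlap needs the forward primer's last k bases to equal them.
Comparing (forward last k vs required): k=1: C vs T ✗; k=2: TC vs TC ✓; k=3: ATC vs TCT ✗; k=4: GATC vs TCTT ✗; k=5: AGATC vs TCTTA ✗; k=6: TAGATC vs TCTTAC ✗; k=7: TTAGATC vs TCTTACC ✗; k=8: GTTAGATC vs TCTTACCT ✗.
Only k = 2 is perfect, so the longest perfect 3' overlap is 2.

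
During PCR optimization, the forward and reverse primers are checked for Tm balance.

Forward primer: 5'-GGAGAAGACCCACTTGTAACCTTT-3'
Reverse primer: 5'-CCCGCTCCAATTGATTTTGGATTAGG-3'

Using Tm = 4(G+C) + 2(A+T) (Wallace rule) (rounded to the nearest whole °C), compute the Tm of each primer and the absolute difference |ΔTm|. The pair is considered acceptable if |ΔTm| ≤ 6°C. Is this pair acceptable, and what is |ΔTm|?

Forward: A=7 T=6 G=5 C=6 → Tm = 2·13 + 4·11 = 70°C.
Reverse: A=5 T=9 G=6 C=6 → Tm = 2·14 + 4·12 = 76°C.
|ΔTm| = |70 − 76| = 6°C, ≤ 6°C.

|ΔTm| = 6°C; the pair is acceptable.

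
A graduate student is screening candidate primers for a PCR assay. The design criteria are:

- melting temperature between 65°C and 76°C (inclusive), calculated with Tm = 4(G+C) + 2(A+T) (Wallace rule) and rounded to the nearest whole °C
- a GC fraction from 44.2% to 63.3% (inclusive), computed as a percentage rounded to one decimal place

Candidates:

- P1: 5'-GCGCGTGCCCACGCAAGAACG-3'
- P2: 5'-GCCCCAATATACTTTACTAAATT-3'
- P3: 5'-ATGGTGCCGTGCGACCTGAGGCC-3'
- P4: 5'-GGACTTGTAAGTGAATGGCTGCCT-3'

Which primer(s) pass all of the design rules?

P4 only.

P1 (21 nt, A=5 T=1 G=7 C=8): Tm = 2·6 + 4·15 = 72°C ✓; GC 15/21 = 71.4%, outside 44.2–63.3% ✗ — fails.
P2 (23 nt, A=8 T=8 G=1 C=6): Tm = 2·16 + 4·7 = 60°C, outside 65–76°C ✗; GC 7/23 = 30.4%, outside 44.2–63.3% ✗ — fails.
P3 (23 nt, A=3 T=4 G=9 C=7): Tm = 2·7 + 4·16 = 78°C, outside 65–76°C ✗; GC 16/23 = 69.6%, outside 44.2–63.3% ✗ — fails.
P4 (24 nt, A=5 T=7 G=8 C=4): Tm = 2·12 + 4·12 = 72°C ✓; GC 12/24 = 50.0% ✓ — passes.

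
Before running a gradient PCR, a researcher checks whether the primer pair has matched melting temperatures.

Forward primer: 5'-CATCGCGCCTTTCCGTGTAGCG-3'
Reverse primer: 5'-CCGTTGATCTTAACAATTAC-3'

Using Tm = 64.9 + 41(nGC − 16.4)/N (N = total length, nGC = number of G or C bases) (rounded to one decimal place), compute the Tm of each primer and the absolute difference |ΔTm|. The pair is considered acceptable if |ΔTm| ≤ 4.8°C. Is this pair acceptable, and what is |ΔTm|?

Forward: G+C = 14, N = 22 → Tm = 64.9 + 41·(14 − 16.4)/22 = 60.4°C.
Reverse: G+C = 7, N = 20 → Tm = 64.9 + 41·(7 − 16.4)/20 = 45.6°C.
|ΔTm| = |60.4 − 45.6| = 14.8°C, > 4.8°C.

|ΔTm| = 14.8°C; the pair is not acceptable.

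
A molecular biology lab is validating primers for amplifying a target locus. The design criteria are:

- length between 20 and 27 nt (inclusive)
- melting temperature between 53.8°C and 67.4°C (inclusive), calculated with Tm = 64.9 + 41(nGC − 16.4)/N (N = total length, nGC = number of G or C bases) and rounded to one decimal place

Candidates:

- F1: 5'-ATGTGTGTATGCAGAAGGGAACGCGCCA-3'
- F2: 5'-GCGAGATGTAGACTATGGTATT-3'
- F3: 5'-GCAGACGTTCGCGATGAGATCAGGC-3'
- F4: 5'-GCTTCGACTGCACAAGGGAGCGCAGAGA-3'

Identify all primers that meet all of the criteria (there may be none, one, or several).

F1 (28 nt, A=8 T=5 G=10 C=5): length 28, outside 20–27 ✗; Tm = 64.9 + 41·(15 − 16.4)/28 = 62.9°C ✓ — fails.
F2 (22 nt, A=6 T=7 G=7 C=2): length 22 ✓; Tm = 64.9 + 41·(9 − 16.4)/22 = 51.1°C, outside 53.8–67.4°C ✗ — fails.
F3 (25 nt, A=6 T=4 G=9 C=6): length 25 ✓; Tm = 64.9 + 41·(15 − 16.4)/25 = 62.6°C ✓ — passes.
F4 (28 nt, A=8 T=3 G=10 C=7): length 28, outside 20–27 ✗; Tm = 64.9 + 41·(17 − 16.4)/28 = 65.8°C ✓ — fails.

F3 only.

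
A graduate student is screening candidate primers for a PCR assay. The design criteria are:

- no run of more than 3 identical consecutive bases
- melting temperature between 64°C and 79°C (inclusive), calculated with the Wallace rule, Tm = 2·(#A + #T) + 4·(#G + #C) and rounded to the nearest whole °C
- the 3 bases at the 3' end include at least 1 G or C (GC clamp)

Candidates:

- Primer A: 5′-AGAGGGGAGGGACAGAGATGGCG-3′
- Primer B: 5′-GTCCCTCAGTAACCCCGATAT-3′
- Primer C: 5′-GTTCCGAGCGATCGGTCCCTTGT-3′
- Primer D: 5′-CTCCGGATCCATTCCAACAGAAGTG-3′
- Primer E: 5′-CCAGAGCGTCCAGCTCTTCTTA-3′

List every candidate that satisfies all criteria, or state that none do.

Primer A (23 nt, A=7 T=1 G=13 C=2): longest run = 4, exceeds 3 ✗; Tm = 2·8 + 4·15 = 76°C ✓; 3' end GCG has 3 G/C ✓ — fails.
Primer B (21 nt, A=5 T=5 G=3 C=8): longest run = 4, exceeds 3 ✗; Tm = 2·10 + 4·11 = 64°C ✓; 3' end TAT has 0 G/C, need ≥1 ✗ — fails.
Primer C (23 nt, A=2 T=7 G=7 C=7): longest run = 3 ✓; Tm = 2·9 + 4·14 = 74°C ✓; 3' end TGT has 1 G/C ✓ — passes.
Primer D (25 nt, A=7 T=5 G=5 C=8): longest run = 2 ✓; Tm = 2·12 + 4·13 = 76°C ✓; 3' end GTG has 2 G/C ✓ — passes.
Primer E (22 nt, A=4 T=6 G=4 C=8): longest run = 2 ✓; Tm = 2·10 + 4·12 = 68°C ✓; 3' end TTA has 0 G/C, need ≥1 ✗ — fails.

Primer C and Primer D.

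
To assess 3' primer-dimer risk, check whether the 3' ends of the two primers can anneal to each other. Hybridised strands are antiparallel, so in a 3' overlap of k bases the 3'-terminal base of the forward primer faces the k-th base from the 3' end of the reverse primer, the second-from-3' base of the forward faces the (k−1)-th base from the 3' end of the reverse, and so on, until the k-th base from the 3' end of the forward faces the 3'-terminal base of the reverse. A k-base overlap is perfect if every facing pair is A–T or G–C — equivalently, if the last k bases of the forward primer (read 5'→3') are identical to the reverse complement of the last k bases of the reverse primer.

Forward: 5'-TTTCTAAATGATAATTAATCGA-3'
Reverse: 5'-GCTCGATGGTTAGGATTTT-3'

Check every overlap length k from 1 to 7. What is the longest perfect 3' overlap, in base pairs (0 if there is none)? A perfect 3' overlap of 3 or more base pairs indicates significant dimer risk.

Last 7 bases (5'→3') — forward …TAATCGA, reverse …GGATTTT.
Reverse complement of the reverse primer's last 7 bases: AAAATCC; its first k bases are the reverse complement of the reverse primer's last k bases, so a perfect k-base overlap needs the forward primer's last k bases to equal them.
Comparing (forward last k vs required): k=1: A vs A ✓; k=2: GA vs AA ✗; k=3: CGA vs AAA ✗; k=4: TCGA vs AAAA ✗; k=5: ATCGA vs AAAAT ✗; k=6: AATCGA vs AAAATC ✗; k=7: TAATCGA vs AAAATCC ✗.
Only k = 1 is perfect, so the longest perfect 3' overlap is 1.

Longest perfect overlap: 1 complementary base pair; below the dimer-risk threshold (threshold 3).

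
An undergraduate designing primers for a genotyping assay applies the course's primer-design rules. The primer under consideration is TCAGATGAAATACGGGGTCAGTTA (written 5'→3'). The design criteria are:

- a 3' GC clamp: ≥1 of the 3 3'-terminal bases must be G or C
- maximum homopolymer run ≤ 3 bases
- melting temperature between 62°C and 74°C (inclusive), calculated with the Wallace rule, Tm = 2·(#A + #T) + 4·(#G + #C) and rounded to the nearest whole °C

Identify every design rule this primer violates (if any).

Fails: GC clamp, homopolymer run.

Base counts: A=8, T=6, G=7, C=3 (length 24).
GC clamp: 3' end TTA has 0 G/C, need ≥1 ✗
homopolymer run: longest run = 4, exceeds 3 ✗
Tm: Tm = 2·14 + 4·10 = 68°C ✓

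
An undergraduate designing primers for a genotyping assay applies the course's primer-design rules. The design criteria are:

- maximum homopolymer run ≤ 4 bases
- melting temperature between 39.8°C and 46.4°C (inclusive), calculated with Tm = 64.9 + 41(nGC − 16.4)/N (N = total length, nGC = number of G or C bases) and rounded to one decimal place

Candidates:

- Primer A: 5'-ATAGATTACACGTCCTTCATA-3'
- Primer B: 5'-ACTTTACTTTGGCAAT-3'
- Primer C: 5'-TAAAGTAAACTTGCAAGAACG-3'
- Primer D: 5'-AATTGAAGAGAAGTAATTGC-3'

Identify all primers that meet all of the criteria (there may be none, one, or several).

Primer A (21 nt, A=7 T=7 G=2 C=5): longest run = 2 ✓; Tm = 64.9 + 41·(7 − 16.4)/21 = 46.5°C, outside 39.8–46.4°C ✗ — fails.
Primer B (16 nt, A=4 T=7 G=2 C=3): longest run = 3 ✓; Tm = 64.9 + 41·(5 − 16.4)/16 = 35.7°C, outside 39.8–46.4°C ✗ — fails.
Primer C (21 nt, A=10 T=4 G=4 C=3): longest run = 3 ✓; Tm = 64.9 + 41·(7 − 16.4)/21 = 46.5°C, outside 39.8–46.4°C ✗ — fails.
Primer D (20 nt, A=9 T=5 G=5 C=1): longest run = 2 ✓; Tm = 64.9 + 41·(6 − 16.4)/20 = 43.6°C ✓ — passes.

Primer D only.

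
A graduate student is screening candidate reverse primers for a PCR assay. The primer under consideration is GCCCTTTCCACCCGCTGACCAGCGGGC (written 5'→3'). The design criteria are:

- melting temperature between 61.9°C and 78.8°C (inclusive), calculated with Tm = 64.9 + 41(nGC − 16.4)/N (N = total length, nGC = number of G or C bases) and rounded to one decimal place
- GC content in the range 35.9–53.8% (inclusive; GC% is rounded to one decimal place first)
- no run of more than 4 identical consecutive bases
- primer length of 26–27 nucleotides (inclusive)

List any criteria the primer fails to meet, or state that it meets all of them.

Fails: GC content.

Base counts: A=3, T=4, G=7, C=13 (length 27).
Tm: Tm = 64.9 + 41·(20 − 16.4)/27 = 70.4°C ✓
GC content: GC 20/27 = 74.1%, outside 35.9–53.8% ✗
homopolymer run: longest run = 3 ✓
length: length 27 ✓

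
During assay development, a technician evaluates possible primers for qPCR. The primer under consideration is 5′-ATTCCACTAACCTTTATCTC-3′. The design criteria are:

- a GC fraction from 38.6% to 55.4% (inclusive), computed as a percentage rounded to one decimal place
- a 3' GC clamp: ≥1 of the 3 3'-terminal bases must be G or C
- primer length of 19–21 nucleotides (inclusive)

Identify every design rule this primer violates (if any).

Fails: GC content.

Base counts: A=5, T=8, G=0, C=7 (length 20).
GC content: GC 7/20 = 35.0%, outside 38.6–55.4% ✗
GC clamp: 3' end CTC has 2 G/C ✓
length: length 20 ✓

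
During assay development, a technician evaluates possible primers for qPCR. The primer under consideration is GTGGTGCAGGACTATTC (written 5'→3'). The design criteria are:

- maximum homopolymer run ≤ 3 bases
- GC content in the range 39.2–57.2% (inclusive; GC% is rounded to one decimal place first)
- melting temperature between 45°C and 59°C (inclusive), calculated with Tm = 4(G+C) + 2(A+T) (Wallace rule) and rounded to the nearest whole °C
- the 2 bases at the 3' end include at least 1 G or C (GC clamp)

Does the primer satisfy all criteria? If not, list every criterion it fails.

Meets all criteria.

Base counts: A=3, T=5, G=6, C=3 (length 17).
homopolymer run: longest run = 2 ✓
GC content: GC 9/17 = 52.9% ✓
Tm: Tm = 2·8 + 4·9 = 52°C ✓
GC clamp: 3' end TC has 1 G/C ✓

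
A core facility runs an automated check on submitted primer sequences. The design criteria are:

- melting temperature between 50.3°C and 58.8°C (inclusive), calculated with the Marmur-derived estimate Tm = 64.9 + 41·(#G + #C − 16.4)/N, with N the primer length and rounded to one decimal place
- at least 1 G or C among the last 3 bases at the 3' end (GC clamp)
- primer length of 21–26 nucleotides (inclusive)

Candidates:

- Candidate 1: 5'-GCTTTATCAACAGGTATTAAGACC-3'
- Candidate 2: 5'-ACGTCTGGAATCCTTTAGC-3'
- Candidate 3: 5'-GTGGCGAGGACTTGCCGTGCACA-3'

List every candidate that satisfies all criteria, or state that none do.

Candidate 1 (24 nt, A=8 T=7 G=4 C=5): Tm = 64.9 + 41·(9 − 16.4)/24 = 52.3°C ✓; 3' end ACC has 2 G/C ✓; length 24 ✓ — passes.
Candidate 2 (19 nt, A=4 T=6 G=4 C=5): Tm = 64.9 + 41·(9 − 16.4)/19 = 48.9°C, outside 50.3–58.8°C ✗; 3' end AGC has 2 G/C ✓; length 19, outside 21–26 ✗ — fails.
Candidate 3 (23 nt, A=4 T=4 G=9 C=6): Tm = 64.9 + 41·(15 − 16.4)/23 = 62.4°C, outside 50.3–58.8°C ✗; 3' end ACA has 1 G/C ✓; length 23 ✓ — fails.

Candidate 1 only.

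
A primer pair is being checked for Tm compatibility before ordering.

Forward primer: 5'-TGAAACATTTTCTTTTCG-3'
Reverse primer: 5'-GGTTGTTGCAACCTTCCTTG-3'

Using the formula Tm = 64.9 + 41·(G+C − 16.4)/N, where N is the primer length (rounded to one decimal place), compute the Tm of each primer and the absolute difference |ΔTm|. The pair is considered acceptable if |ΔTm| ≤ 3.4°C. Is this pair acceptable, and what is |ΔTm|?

|ΔTm| = 12.9°C; the pair is not acceptable.

Forward: G+C = 5, N = 18 → Tm = 64.9 + 41·(5 − 16.4)/18 = 38.9°C.
Reverse: G+C = 10, N = 20 → Tm = 64.9 + 41·(10 − 16.4)/20 = 51.8°C.
|ΔTm| = |38.9 − 51.8| = 12.9°C, > 3.4°C.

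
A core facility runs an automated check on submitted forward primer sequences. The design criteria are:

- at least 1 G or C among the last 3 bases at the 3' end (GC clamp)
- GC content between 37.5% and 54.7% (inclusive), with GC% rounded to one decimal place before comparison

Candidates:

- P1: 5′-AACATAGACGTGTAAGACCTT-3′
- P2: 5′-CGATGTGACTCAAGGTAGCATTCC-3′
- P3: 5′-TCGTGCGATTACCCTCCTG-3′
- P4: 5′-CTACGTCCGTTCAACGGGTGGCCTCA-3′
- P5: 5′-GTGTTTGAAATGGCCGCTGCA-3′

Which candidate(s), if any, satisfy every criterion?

P1, P2 and P5.

P1 (21 nt, A=8 T=5 G=4 C=4): 3' end CTT has 1 G/C ✓; GC 8/21 = 38.1% ✓ — passes.
P2 (24 nt, A=6 T=6 G=6 C=6): 3' end TCC has 2 G/C ✓; GC 12/24 = 50.0% ✓ — passes.
P3 (19 nt, A=2 T=6 G=4 C=7): 3' end CTG has 2 G/C ✓; GC 11/19 = 57.9%, outside 37.5–54.7% ✗ — fails.
P4 (26 nt, A=4 T=6 G=7 C=9): 3' end TCA has 1 G/C ✓; GC 16/26 = 61.5%, outside 37.5–54.7% ✗ — fails.
P5 (21 nt, A=4 T=6 G=7 C=4): 3' end GCA has 2 G/C ✓; GC 11/21 = 52.4% ✓ — passes.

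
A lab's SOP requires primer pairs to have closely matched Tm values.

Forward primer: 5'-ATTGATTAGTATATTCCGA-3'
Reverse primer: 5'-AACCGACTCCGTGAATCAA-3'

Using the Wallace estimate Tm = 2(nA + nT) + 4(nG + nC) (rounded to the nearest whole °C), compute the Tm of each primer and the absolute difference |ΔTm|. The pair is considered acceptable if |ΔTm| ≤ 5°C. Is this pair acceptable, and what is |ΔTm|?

|ΔTm| = 8°C; the pair is not acceptable.

Forward: A=6 T=8 G=3 C=2 → Tm = 2·14 + 4·5 = 48°C.
Reverse: A=7 T=3 G=3 C=6 → Tm = 2·10 + 4·9 = 56°C.
|ΔTm| = |48 − 56| = 8°C, > 5°C.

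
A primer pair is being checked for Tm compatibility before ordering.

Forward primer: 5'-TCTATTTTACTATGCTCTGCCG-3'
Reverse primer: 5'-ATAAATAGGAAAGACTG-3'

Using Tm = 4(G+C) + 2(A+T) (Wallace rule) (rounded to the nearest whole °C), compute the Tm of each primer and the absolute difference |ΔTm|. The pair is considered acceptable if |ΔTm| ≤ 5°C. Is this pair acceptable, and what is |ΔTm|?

|ΔTm| = 18°C; the pair is not acceptable.

Forward: A=3 T=10 G=3 C=6 → Tm = 2·13 + 4·9 = 62°C.
Reverse: A=9 T=3 G=4 C=1 → Tm = 2·12 + 4·5 = 44°C.
|ΔTm| = |62 − 44| = 18°C, > 5°C.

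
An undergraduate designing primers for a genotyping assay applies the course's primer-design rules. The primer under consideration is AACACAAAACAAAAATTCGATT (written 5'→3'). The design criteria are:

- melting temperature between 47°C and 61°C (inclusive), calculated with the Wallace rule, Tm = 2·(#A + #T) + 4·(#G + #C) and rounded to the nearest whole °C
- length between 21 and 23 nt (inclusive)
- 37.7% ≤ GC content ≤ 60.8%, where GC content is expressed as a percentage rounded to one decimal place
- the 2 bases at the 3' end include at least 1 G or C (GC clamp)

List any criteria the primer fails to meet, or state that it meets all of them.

Base counts: A=13, T=4, G=1, C=4 (length 22).
Tm: Tm = 2·17 + 4·5 = 54°C ✓
length: length 22 ✓
GC content: GC 5/22 = 22.7%, outside 37.7–60.8% ✗
GC clamp: 3' end TT has 0 G/C, need ≥1 ✗

Fails: GC content, GC clamp.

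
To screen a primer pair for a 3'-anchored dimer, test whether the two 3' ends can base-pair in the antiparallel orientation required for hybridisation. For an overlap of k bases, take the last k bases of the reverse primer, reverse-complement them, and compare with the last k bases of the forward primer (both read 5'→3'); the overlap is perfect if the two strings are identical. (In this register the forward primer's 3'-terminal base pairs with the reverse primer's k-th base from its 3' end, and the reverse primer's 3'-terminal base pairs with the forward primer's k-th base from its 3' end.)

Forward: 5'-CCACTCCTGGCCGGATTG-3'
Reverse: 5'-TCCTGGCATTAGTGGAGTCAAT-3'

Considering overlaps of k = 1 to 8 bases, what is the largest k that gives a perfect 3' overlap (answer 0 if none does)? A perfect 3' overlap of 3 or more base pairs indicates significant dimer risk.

Longest perfect overlap: 4 complementary base pairs; significant dimer risk (threshold 3).

Last 8 bases (5'→3') — forward …CCGGATTG, reverse …GAGTCAAT.
Reverse complement of the reverse primer's last 8 bases: ATTGACTC; its first k bases are the reverse complement of the reverse primer's last k bases, so a perfect k-base overlap needs the forward primer's last k bases to equal them.
Comparing (forward last k vs required): k=1: G vs A ✗; k=2: TG vs AT ✗; k=3: TTG vs ATT ✗; k=4: ATTG vs ATTG ✓; k=5: GATTG vs ATTGA ✗; k=6: GGATTG vs ATTGAC ✗; k=7: CGGATTG vs ATTGACT ✗; k=8: CCGGATTG vs ATTGACTC ✗.
Only k = 4 is perfect, so the longest perfect 3' overlap is 4.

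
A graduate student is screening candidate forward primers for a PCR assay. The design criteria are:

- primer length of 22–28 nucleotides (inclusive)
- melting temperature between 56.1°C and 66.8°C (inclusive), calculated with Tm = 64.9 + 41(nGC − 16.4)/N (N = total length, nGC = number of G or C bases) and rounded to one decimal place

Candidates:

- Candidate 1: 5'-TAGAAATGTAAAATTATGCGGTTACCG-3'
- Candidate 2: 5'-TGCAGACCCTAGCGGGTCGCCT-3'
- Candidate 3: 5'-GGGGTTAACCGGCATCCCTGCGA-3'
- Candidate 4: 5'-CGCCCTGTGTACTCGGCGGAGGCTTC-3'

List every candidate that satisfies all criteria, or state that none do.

Candidate 1 (27 nt, A=10 T=8 G=6 C=3): length 27 ✓; Tm = 64.9 + 41·(9 − 16.4)/27 = 53.7°C, outside 56.1–66.8°C ✗ — fails.
Candidate 2 (22 nt, A=3 T=4 G=7 C=8): length 22 ✓; Tm = 64.9 + 41·(15 − 16.4)/22 = 62.3°C ✓ — passes.
Candidate 3 (23 nt, A=4 T=4 G=8 C=7): length 23 ✓; Tm = 64.9 + 41·(15 − 16.4)/23 = 62.4°C ✓ — passes.
Candidate 4 (26 nt, A=2 T=6 G=9 C=9): length 26 ✓; Tm = 64.9 + 41·(18 − 16.4)/26 = 67.4°C, outside 56.1–66.8°C ✗ — fails.

Candidate 2 and Candidate 3.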